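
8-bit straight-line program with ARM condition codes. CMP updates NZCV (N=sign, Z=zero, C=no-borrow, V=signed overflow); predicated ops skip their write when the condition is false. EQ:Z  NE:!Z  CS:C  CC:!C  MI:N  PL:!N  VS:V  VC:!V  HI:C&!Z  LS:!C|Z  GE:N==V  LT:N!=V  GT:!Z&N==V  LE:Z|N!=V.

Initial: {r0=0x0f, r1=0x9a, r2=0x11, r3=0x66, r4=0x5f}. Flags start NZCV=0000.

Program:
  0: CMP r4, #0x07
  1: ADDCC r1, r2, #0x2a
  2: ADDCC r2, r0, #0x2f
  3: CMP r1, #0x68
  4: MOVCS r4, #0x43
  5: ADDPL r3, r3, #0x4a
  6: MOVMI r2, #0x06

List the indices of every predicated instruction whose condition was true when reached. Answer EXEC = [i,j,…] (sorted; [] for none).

[0] flags=0010 → (cmp)
[1] flags=0010 CC?F → skip
[2] flags=0010 CC?F → skip
[3] flags=0011 → (cmp)
[4] flags=0011 CS?T → r4=0x43
[5] flags=0011 PL?T → r3=0xb0
[6] flags=0011 MI?F → skip

EXEC = [4,5]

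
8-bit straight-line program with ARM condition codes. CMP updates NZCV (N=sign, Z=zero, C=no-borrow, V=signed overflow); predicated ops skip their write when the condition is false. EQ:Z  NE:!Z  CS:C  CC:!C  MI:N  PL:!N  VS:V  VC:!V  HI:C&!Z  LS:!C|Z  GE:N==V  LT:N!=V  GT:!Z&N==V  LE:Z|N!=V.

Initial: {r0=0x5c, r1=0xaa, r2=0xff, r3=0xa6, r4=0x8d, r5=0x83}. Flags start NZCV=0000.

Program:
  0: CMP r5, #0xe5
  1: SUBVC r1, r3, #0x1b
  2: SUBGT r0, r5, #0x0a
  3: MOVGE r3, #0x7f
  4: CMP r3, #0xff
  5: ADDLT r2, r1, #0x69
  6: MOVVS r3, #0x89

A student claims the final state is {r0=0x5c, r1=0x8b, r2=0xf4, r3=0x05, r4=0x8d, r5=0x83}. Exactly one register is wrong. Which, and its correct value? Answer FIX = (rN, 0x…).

[0] flags=1000 → (cmp)
[1] flags=1000 VC?T → r1=0x8b
[2] flags=1000 GT?F → skip
[3] flags=1000 GE?F → skip
[4] flags=1000 → (cmp)
[5] flags=1000 LT?T → r2=0xf4
[6] flags=1000 VS?F → skip

FIX = (r3, 0xa6)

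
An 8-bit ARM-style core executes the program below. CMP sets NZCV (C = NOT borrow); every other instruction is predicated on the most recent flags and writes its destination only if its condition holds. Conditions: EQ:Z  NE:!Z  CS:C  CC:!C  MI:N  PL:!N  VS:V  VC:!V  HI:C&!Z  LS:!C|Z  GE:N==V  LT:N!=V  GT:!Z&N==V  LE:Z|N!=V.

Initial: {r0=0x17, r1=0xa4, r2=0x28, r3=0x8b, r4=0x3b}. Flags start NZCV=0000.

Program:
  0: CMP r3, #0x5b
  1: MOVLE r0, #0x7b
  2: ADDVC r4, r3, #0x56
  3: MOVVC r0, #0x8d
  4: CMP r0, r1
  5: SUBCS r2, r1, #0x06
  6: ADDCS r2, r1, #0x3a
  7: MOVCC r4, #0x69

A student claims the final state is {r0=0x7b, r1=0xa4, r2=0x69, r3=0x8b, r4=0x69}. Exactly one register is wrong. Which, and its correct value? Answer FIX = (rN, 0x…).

FIX = (r2, 0x28)

0: ✓ CMP  NZCV=0011
1: ✓ MOVLE  r0←0x7b
2: · ADDVC
3: · MOVVC
4: ✓ CMP  NZCV=1001
5: · SUBCS
6: · ADDCS
7: ✓ MOVCC  r4←0x69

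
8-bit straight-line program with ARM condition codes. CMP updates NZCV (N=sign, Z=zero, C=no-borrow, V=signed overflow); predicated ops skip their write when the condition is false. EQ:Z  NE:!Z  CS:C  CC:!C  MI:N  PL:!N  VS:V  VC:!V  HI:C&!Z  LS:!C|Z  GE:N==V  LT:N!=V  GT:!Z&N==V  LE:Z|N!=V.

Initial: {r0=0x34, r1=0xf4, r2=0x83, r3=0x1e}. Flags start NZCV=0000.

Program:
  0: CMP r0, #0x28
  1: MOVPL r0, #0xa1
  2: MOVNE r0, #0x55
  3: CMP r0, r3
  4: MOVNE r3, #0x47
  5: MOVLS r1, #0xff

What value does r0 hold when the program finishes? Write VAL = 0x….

VAL = 0x55

0: ✓ CMP  NZCV=0010
1: ✓ MOVPL  r0←0xa1
2: ✓ MOVNE  r0←0x55
3: ✓ CMP  NZCV=0010
4: ✓ MOVNE  r3←0x47
5: · MOVLS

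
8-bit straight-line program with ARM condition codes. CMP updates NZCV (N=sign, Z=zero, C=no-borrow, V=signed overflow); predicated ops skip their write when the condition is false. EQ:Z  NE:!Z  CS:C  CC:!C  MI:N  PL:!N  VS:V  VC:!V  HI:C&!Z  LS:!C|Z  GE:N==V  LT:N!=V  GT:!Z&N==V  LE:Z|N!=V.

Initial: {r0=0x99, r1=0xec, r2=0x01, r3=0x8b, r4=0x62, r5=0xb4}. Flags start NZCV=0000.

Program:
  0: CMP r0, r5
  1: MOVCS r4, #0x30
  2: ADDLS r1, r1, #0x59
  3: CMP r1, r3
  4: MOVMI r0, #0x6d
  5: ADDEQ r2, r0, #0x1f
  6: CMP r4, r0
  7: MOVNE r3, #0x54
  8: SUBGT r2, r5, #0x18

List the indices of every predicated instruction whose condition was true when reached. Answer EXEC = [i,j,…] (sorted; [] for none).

EXEC = [2,4,7]

[0] flags=1000 → (cmp)
[1] flags=1000 CS?F → skip
[2] flags=1000 LS?T → r1=0x45
[3] flags=1001 → (cmp)
[4] flags=1001 MI?T → r0=0x6d
[5] flags=1001 EQ?F → skip
[6] flags=1000 → (cmp)
[7] flags=1000 NE?T → r3=0x54
[8] flags=1000 GT?F → skip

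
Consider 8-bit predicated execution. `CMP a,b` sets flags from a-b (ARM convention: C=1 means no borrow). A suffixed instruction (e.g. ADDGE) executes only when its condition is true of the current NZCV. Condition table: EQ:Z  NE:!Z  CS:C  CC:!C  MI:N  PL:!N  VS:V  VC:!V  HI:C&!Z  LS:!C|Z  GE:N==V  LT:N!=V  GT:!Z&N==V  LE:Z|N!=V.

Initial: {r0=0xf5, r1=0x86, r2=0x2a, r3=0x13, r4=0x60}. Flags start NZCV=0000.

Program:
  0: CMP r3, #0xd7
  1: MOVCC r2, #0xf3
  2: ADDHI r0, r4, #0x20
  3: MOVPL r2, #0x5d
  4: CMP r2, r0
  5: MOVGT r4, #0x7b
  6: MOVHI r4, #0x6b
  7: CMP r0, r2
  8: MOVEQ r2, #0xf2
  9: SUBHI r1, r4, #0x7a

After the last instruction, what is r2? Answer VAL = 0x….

VAL = 0x5d

0: ✓ CMP  NZCV=0000
1: ✓ MOVCC  r2←0xf3
2: · ADDHI
3: ✓ MOVPL  r2←0x5d
4: ✓ CMP  NZCV=0000
5: ✓ MOVGT  r4←0x7b
6: · MOVHI
7: ✓ CMP  NZCV=1010
8: · MOVEQ
9: ✓ SUBHI  r1←0x01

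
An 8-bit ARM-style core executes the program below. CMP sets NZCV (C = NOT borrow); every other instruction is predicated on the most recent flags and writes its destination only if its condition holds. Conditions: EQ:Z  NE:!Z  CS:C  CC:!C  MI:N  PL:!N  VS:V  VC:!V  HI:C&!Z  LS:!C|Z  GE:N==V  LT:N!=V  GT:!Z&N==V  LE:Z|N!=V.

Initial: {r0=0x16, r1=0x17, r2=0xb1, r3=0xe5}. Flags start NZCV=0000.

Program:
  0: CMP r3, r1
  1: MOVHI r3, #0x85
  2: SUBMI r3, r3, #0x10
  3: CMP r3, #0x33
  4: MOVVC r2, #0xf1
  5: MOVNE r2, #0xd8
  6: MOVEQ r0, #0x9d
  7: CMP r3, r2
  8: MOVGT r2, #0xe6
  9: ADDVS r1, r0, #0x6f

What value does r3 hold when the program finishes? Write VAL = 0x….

VAL = 0x75

[0] flags=1010 → (cmp)
[1] flags=1010 HI?T → r3=0x85
[2] flags=1010 MI?T → r3=0x75
[3] flags=0010 → (cmp)
[4] flags=0010 VC?T → r2=0xf1
[5] flags=0010 NE?T → r2=0xd8
[6] flags=0010 EQ?F → skip
[7] flags=1001 → (cmp)
[8] flags=1001 GT?T → r2=0xe6
[9] flags=1001 VS?T → r1=0x85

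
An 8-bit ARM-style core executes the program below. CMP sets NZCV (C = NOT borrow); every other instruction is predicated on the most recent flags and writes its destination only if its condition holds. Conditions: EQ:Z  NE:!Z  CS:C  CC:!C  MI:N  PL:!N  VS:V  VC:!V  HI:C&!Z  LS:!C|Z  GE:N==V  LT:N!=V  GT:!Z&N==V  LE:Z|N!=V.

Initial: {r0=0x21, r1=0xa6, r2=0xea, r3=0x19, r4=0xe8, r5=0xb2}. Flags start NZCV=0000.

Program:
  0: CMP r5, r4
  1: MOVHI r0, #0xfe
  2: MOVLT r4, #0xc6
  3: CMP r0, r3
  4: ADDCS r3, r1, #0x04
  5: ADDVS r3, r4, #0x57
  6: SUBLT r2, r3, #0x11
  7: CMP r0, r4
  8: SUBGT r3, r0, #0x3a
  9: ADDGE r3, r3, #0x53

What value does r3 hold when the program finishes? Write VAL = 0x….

VAL = 0x3a

0: ✓ CMP  NZCV=1000
1: · MOVHI
2: ✓ MOVLT  r4←0xc6
3: ✓ CMP  NZCV=0010
4: ✓ ADDCS  r3←0xaa
5: · ADDVS
6: · SUBLT
7: ✓ CMP  NZCV=0000
8: ✓ SUBGT  r3←0xe7
9: ✓ ADDGE  r3←0x3a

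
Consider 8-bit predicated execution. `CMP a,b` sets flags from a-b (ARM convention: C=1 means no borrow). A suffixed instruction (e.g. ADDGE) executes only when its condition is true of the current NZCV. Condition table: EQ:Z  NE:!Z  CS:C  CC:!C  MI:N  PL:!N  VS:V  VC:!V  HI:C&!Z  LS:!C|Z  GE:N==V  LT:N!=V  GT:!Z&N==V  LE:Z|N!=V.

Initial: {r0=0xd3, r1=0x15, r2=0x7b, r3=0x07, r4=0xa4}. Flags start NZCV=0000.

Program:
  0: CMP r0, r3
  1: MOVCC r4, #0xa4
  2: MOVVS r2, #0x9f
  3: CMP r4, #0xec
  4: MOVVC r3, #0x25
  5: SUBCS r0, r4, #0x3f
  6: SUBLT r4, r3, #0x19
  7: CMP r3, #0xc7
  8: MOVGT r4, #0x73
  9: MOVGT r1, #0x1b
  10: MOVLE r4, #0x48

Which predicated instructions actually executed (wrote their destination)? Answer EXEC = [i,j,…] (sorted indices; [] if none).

EXEC = [4,6,8,9]

[0] flags=1010 → (cmp)
[1] flags=1010 CC?F → skip
[2] flags=1010 VS?F → skip
[3] flags=1000 → (cmp)
[4] flags=1000 VC?T → r3=0x25
[5] flags=1000 CS?F → skip
[6] flags=1000 LT?T → r4=0x0c
[7] flags=0000 → (cmp)
[8] flags=0000 GT?T → r4=0x73
[9] flags=0000 GT?T → r1=0x1b
[10] flags=0000 LE?F → skip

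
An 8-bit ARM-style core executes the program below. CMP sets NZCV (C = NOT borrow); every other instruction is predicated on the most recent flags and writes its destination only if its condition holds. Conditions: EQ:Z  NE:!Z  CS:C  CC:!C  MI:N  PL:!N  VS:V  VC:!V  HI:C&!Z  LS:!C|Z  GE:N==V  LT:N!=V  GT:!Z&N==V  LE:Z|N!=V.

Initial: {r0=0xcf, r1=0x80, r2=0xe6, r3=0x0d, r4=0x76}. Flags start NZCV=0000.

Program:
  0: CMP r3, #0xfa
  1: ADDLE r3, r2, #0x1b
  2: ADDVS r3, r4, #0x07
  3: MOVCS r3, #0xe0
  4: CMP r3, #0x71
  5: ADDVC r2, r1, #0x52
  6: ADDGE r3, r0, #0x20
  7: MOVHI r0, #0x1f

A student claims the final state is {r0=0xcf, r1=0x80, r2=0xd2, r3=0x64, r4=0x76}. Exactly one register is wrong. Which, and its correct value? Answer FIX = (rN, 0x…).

FIX = (r3, 0x0d)

[0] flags=0000 → (cmp)
[1] flags=0000 LE?F → skip
[2] flags=0000 VS?F → skip
[3] flags=0000 CS?F → skip
[4] flags=1000 → (cmp)
[5] flags=1000 VC?T → r2=0xd2
[6] flags=1000 GE?F → skip
[7] flags=1000 HI?F → skip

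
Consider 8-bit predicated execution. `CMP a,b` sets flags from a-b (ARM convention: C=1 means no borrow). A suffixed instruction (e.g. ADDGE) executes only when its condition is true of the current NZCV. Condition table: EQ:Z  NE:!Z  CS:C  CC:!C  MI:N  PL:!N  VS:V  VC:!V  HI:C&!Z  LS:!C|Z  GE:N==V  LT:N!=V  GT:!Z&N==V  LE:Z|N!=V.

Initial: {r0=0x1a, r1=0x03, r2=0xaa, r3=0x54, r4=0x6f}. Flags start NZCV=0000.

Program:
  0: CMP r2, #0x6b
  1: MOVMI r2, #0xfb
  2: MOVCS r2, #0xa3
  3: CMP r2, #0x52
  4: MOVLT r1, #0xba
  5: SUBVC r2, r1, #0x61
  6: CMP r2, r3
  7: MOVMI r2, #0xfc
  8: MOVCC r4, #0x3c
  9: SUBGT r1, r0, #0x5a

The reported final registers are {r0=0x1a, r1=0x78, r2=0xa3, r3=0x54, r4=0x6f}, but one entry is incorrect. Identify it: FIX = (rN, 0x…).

[0] flags=0011 → (cmp)
[1] flags=0011 MI?F → skip
[2] flags=0011 CS?T → r2=0xa3
[3] flags=0011 → (cmp)
[4] flags=0011 LT?T → r1=0xba
[5] flags=0011 VC?F → skip
[6] flags=0011 → (cmp)
[7] flags=0011 MI?F → skip
[8] flags=0011 CC?F → skip
[9] flags=0011 GT?F → skip

FIX = (r1, 0xba)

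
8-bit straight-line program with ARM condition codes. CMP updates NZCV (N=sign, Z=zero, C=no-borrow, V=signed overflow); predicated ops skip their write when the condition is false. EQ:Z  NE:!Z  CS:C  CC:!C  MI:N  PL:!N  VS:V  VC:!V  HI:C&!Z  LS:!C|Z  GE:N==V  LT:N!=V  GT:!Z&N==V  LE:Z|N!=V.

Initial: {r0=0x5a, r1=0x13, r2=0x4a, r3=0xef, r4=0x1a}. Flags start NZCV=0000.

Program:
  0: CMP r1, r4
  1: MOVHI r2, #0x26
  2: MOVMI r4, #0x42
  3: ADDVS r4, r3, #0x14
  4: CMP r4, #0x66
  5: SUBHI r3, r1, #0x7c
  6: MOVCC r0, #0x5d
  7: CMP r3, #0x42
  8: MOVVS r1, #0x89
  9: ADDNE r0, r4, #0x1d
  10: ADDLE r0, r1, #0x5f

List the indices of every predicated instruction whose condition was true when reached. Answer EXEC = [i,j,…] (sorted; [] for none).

EXEC = [2,6,9,10]

0: ✓ CMP  NZCV=1000
1: · MOVHI
2: ✓ MOVMI  r4←0x42
3: · ADDVS
4: ✓ CMP  NZCV=1000
5: · SUBHI
6: ✓ MOVCC  r0←0x5d
7: ✓ CMP  NZCV=1010
8: · MOVVS
9: ✓ ADDNE  r0←0x5f
10: ✓ ADDLE  r0←0x72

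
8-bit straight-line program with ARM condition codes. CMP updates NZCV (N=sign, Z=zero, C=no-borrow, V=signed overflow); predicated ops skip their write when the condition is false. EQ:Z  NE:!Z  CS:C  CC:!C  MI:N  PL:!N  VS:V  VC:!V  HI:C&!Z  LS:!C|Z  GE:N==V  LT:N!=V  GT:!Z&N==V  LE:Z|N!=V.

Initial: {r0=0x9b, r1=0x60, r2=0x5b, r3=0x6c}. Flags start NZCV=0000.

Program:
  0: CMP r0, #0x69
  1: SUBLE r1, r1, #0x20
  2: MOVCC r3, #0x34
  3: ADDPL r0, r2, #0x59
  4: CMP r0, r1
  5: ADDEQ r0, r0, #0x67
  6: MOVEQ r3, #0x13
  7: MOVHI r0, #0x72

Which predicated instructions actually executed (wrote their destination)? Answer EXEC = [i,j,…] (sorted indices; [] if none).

0: ✓ CMP  NZCV=0011
1: ✓ SUBLE  r1←0x40
2: · MOVCC
3: ✓ ADDPL  r0←0xb4
4: ✓ CMP  NZCV=0011
5: · ADDEQ
6: · MOVEQ
7: ✓ MOVHI  r0←0x72

EXEC = [1,3,7]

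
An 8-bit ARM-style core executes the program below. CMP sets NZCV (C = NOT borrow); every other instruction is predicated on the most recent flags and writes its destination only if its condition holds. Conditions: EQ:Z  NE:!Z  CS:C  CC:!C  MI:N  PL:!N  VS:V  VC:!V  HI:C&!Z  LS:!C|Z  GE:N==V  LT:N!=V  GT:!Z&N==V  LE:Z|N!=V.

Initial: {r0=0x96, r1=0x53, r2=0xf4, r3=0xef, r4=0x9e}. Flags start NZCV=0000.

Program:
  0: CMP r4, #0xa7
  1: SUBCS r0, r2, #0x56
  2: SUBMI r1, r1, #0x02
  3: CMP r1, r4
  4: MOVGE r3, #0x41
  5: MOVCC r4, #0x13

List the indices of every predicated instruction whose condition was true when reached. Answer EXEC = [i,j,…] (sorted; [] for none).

0: ✓ CMP  NZCV=1000
1: · SUBCS
2: ✓ SUBMI  r1←0x51
3: ✓ CMP  NZCV=1001
4: ✓ MOVGE  r3←0x41
5: ✓ MOVCC  r4←0x13

EXEC = [2,4,5]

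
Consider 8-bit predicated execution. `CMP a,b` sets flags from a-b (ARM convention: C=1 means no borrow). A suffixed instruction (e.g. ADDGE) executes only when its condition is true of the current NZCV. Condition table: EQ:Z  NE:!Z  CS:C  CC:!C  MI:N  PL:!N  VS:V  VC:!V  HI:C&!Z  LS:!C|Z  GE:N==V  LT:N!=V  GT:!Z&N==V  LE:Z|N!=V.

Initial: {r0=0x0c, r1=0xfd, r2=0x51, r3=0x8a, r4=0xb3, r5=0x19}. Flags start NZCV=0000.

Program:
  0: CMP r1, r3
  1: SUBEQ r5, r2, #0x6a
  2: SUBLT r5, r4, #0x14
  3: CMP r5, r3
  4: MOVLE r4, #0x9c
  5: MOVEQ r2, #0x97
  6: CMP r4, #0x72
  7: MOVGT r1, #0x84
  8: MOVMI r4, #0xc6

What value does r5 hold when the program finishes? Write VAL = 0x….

[0] flags=0010 → (cmp)
[1] flags=0010 EQ?F → skip
[2] flags=0010 LT?F → skip
[3] flags=1001 → (cmp)
[4] flags=1001 LE?F → skip
[5] flags=1001 EQ?F → skip
[6] flags=0011 → (cmp)
[7] flags=0011 GT?F → skip
[8] flags=0011 MI?F → skip

VAL = 0x19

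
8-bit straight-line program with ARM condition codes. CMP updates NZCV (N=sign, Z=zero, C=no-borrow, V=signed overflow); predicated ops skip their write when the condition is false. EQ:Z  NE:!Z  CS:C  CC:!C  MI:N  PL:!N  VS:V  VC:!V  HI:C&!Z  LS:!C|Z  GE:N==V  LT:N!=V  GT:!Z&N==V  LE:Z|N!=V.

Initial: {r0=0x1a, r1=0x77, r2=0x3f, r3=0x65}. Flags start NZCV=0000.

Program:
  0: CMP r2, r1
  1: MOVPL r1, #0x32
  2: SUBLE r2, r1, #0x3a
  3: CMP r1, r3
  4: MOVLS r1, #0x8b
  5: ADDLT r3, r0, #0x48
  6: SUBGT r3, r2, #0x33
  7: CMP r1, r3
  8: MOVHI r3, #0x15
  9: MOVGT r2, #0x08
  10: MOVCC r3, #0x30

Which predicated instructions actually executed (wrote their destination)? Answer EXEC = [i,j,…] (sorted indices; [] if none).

EXEC = [2,6,8,9]

0: ✓ CMP  NZCV=1000
1: · MOVPL
2: ✓ SUBLE  r2←0x3d
3: ✓ CMP  NZCV=0010
4: · MOVLS
5: · ADDLT
6: ✓ SUBGT  r3←0x0a
7: ✓ CMP  NZCV=0010
8: ✓ MOVHI  r3←0x15
9: ✓ MOVGT  r2←0x08
10: · MOVCC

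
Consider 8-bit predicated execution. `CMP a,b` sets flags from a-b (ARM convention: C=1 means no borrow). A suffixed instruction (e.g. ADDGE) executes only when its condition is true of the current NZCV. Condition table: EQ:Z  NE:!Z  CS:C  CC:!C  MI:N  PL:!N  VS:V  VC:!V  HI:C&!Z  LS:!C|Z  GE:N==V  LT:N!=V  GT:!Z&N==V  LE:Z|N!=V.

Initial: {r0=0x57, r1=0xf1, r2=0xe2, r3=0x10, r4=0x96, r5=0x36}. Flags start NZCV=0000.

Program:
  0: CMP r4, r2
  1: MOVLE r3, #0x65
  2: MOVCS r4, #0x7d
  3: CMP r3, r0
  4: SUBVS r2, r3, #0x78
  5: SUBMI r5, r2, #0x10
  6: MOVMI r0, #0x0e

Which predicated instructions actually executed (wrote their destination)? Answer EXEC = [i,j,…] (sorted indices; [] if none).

[0] flags=1000 → (cmp)
[1] flags=1000 LE?T → r3=0x65
[2] flags=1000 CS?F → skip
[3] flags=0010 → (cmp)
[4] flags=0010 VS?F → skip
[5] flags=0010 MI?F → skip
[6] flags=0010 MI?F → skip

EXEC = [1]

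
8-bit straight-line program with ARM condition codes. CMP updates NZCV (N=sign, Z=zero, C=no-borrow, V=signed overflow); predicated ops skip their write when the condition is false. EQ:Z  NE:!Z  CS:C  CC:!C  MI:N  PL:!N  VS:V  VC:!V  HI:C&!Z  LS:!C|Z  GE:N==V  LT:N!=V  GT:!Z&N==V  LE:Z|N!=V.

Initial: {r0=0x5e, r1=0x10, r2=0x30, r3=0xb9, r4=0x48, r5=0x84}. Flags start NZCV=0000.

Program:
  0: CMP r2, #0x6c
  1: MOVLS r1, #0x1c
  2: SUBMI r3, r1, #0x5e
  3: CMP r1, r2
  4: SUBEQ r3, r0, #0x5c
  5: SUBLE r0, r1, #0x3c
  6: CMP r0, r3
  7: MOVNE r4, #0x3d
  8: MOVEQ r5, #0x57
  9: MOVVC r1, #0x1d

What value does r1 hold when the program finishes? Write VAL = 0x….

0: ✓ CMP  NZCV=1000
1: ✓ MOVLS  r1←0x1c
2: ✓ SUBMI  r3←0xbe
3: ✓ CMP  NZCV=1000
4: · SUBEQ
5: ✓ SUBLE  r0←0xe0
6: ✓ CMP  NZCV=0010
7: ✓ MOVNE  r4←0x3d
8: · MOVEQ
9: ✓ MOVVC  r1←0x1d

VAL = 0x1d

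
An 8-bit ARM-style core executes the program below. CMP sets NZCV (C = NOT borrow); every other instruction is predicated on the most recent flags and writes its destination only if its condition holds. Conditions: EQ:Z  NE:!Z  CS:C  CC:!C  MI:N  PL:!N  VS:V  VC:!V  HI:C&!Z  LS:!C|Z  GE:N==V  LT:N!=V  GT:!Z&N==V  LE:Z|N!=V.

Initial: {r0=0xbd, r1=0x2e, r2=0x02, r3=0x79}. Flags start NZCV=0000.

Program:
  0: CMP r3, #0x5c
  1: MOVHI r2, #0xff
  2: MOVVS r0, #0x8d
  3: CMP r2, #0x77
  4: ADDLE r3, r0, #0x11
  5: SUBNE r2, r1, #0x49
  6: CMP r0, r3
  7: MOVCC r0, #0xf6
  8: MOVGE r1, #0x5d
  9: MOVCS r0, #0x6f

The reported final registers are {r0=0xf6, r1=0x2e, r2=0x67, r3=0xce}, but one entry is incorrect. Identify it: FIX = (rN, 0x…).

[0] flags=0010 → (cmp)
[1] flags=0010 HI?T → r2=0xff
[2] flags=0010 VS?F → skip
[3] flags=1010 → (cmp)
[4] flags=1010 LE?T → r3=0xce
[5] flags=1010 NE?T → r2=0xe5
[6] flags=1000 → (cmp)
[7] flags=1000 CC?T → r0=0xf6
[8] flags=1000 GE?F → skip
[9] flags=1000 CS?F → skip

FIX = (r2, 0xe5)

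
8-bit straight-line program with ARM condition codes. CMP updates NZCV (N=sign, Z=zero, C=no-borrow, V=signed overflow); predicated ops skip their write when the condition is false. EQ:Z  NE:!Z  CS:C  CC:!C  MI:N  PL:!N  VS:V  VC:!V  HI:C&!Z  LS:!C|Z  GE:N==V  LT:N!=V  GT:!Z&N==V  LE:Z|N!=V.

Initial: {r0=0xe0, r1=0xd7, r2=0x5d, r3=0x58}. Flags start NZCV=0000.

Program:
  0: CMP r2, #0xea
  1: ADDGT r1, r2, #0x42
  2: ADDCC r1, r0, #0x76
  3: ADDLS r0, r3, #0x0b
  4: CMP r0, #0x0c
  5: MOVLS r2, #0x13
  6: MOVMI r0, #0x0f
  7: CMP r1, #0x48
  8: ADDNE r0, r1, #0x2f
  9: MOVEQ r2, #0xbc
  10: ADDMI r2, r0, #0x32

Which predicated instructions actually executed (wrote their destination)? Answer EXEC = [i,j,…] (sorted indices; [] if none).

EXEC = [1,2,3,8]

[0] flags=0000 → (cmp)
[1] flags=0000 GT?T → r1=0x9f
[2] flags=0000 CC?T → r1=0x56
[3] flags=0000 LS?T → r0=0x63
[4] flags=0010 → (cmp)
[5] flags=0010 LS?F → skip
[6] flags=0010 MI?F → skip
[7] flags=0010 → (cmp)
[8] flags=0010 NE?T → r0=0x85
[9] flags=0010 EQ?F → skip
[10] flags=0010 MI?F → skip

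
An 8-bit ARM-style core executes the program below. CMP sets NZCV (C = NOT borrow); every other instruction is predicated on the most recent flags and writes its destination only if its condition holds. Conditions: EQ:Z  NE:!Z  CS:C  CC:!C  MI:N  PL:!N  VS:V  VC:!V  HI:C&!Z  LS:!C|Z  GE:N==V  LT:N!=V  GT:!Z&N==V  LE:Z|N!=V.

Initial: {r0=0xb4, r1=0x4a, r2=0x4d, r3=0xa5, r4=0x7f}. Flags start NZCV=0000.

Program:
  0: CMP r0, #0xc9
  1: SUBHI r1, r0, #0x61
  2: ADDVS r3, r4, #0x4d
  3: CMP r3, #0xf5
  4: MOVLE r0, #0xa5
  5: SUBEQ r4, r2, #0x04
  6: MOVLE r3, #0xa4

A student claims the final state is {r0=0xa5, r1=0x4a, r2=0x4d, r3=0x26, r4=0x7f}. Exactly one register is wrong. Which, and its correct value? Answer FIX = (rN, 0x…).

FIX = (r3, 0xa4)

[0] flags=1000 → (cmp)
[1] flags=1000 HI?F → skip
[2] flags=1000 VS?F → skip
[3] flags=1000 → (cmp)
[4] flags=1000 LE?T → r0=0xa5
[5] flags=1000 EQ?F → skip
[6] flags=1000 LE?T → r3=0xa4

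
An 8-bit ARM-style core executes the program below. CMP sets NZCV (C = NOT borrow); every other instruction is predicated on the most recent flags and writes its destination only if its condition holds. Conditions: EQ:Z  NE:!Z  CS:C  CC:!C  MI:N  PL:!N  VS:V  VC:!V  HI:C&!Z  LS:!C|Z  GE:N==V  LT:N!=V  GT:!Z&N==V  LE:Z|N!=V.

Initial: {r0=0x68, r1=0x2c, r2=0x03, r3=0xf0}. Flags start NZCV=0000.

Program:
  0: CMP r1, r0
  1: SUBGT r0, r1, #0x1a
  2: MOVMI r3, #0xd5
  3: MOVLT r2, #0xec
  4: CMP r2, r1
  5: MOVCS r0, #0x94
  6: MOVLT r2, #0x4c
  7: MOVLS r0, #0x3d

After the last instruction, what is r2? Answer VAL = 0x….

VAL = 0x4c

[0] flags=1000 → (cmp)
[1] flags=1000 GT?F → skip
[2] flags=1000 MI?T → r3=0xd5
[3] flags=1000 LT?T → r2=0xec
[4] flags=1010 → (cmp)
[5] flags=1010 CS?T → r0=0x94
[6] flags=1010 LT?T → r2=0x4c
[7] flags=1010 LS?F → skip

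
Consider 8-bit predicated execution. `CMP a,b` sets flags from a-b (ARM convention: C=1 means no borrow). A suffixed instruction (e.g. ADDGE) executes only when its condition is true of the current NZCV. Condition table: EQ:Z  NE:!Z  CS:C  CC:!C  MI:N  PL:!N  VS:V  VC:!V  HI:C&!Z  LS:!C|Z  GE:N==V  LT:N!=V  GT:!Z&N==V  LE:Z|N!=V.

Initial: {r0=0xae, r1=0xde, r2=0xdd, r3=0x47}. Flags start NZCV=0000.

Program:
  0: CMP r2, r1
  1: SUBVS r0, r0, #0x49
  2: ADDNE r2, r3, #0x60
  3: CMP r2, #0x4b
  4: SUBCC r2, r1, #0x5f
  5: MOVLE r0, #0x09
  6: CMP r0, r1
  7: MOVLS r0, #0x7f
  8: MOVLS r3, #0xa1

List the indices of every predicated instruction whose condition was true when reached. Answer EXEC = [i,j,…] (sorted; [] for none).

EXEC = [2,5,7,8]

0: ✓ CMP  NZCV=1000
1: · SUBVS
2: ✓ ADDNE  r2←0xa7
3: ✓ CMP  NZCV=0011
4: · SUBCC
5: ✓ MOVLE  r0←0x09
6: ✓ CMP  NZCV=0000
7: ✓ MOVLS  r0←0x7f
8: ✓ MOVLS  r3←0xa1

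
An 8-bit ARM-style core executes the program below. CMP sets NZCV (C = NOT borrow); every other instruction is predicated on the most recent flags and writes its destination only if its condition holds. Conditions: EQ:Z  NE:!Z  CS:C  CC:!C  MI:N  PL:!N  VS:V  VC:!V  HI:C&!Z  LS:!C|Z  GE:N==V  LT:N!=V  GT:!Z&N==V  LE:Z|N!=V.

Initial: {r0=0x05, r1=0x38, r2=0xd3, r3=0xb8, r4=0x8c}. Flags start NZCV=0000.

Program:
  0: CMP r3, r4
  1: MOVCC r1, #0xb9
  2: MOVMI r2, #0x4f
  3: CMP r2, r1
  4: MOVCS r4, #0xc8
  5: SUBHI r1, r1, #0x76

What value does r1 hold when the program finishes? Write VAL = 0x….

VAL = 0xc2

[0] flags=0010 → (cmp)
[1] flags=0010 CC?F → skip
[2] flags=0010 MI?F → skip
[3] flags=1010 → (cmp)
[4] flags=1010 CS?T → r4=0xc8
[5] flags=1010 HI?T → r1=0xc2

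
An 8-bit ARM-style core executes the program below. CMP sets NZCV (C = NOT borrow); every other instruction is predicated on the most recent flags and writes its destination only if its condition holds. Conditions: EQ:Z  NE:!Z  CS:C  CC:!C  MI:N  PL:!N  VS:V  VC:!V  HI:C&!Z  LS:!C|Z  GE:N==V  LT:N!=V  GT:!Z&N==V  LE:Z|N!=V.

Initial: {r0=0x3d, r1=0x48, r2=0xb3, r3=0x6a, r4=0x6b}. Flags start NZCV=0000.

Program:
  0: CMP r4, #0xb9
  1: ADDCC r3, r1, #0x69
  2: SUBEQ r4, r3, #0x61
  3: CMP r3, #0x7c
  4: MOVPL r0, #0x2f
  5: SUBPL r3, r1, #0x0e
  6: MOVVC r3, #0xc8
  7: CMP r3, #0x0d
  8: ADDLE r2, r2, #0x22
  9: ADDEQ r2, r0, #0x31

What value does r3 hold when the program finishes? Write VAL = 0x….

VAL = 0x3a

[0] flags=1001 → (cmp)
[1] flags=1001 CC?T → r3=0xb1
[2] flags=1001 EQ?F → skip
[3] flags=0011 → (cmp)
[4] flags=0011 PL?T → r0=0x2f
[5] flags=0011 PL?T → r3=0x3a
[6] flags=0011 VC?F → skip
[7] flags=0010 → (cmp)
[8] flags=0010 LE?F → skip
[9] flags=0010 EQ?F → skip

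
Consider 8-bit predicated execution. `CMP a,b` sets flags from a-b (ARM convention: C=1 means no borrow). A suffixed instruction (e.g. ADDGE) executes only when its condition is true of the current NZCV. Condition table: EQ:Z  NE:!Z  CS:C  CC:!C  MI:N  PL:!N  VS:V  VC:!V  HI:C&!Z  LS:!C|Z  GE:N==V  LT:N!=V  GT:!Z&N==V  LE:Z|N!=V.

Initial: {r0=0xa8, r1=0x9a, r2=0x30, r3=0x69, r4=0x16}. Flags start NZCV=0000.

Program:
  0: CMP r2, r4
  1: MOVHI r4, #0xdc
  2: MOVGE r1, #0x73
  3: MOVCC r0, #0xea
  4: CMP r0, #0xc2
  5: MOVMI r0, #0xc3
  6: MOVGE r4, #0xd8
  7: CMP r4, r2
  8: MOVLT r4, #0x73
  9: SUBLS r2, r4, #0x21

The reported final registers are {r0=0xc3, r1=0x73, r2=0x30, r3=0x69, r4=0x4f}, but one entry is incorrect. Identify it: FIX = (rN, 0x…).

0: ✓ CMP  NZCV=0010
1: ✓ MOVHI  r4←0xdc
2: ✓ MOVGE  r1←0x73
3: · MOVCC
4: ✓ CMP  NZCV=1000
5: ✓ MOVMI  r0←0xc3
6: · MOVGE
7: ✓ CMP  NZCV=1010
8: ✓ MOVLT  r4←0x73
9: · SUBLS

FIX = (r4, 0x73)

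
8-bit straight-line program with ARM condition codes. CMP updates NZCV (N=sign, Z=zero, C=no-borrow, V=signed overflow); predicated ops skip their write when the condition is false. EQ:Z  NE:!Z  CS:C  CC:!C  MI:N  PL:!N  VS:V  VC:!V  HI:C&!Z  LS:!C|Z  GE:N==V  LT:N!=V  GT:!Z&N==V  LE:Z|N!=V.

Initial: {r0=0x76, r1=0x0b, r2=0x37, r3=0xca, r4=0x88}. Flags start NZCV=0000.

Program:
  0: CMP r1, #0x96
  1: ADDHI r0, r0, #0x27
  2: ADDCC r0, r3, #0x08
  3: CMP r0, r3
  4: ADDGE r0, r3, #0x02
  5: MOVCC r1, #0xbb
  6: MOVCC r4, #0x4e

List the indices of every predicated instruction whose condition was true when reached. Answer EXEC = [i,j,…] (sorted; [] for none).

[0] flags=0000 → (cmp)
[1] flags=0000 HI?F → skip
[2] flags=0000 CC?T → r0=0xd2
[3] flags=0010 → (cmp)
[4] flags=0010 GE?T → r0=0xcc
[5] flags=0010 CC?F → skip
[6] flags=0010 CC?F → skip

EXEC = [2,4]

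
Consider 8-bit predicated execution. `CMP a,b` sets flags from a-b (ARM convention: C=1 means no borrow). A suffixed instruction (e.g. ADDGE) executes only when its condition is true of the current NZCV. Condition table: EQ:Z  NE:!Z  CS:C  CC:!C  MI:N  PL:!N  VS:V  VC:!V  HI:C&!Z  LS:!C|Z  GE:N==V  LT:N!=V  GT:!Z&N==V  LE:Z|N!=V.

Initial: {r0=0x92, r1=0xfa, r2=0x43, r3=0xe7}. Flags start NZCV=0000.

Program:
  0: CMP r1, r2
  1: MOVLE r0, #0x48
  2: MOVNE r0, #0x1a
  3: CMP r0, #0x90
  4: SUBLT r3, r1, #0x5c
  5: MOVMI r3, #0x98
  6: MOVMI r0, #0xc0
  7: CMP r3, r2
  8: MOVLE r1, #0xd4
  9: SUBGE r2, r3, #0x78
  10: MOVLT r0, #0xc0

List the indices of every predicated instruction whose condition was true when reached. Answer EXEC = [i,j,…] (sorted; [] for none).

[0] flags=1010 → (cmp)
[1] flags=1010 LE?T → r0=0x48
[2] flags=1010 NE?T → r0=0x1a
[3] flags=1001 → (cmp)
[4] flags=1001 LT?F → skip
[5] flags=1001 MI?T → r3=0x98
[6] flags=1001 MI?T → r0=0xc0
[7] flags=0011 → (cmp)
[8] flags=0011 LE?T → r1=0xd4
[9] flags=0011 GE?F → skip
[10] flags=0011 LT?T → r0=0xc0

EXEC = [1,2,5,6,8,10]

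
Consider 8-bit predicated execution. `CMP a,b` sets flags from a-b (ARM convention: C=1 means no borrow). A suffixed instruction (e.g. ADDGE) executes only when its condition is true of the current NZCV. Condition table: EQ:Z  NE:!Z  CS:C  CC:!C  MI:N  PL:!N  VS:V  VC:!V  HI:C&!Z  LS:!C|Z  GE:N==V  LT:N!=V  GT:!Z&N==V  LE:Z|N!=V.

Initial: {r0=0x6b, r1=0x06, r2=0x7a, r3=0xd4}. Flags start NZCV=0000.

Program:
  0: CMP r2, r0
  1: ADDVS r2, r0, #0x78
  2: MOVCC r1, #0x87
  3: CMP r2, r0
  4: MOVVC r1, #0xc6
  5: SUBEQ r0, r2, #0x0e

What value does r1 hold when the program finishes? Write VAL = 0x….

VAL = 0xc6

0: ✓ CMP  NZCV=0010
1: · ADDVS
2: · MOVCC
3: ✓ CMP  NZCV=0010
4: ✓ MOVVC  r1←0xc6
5: · SUBEQ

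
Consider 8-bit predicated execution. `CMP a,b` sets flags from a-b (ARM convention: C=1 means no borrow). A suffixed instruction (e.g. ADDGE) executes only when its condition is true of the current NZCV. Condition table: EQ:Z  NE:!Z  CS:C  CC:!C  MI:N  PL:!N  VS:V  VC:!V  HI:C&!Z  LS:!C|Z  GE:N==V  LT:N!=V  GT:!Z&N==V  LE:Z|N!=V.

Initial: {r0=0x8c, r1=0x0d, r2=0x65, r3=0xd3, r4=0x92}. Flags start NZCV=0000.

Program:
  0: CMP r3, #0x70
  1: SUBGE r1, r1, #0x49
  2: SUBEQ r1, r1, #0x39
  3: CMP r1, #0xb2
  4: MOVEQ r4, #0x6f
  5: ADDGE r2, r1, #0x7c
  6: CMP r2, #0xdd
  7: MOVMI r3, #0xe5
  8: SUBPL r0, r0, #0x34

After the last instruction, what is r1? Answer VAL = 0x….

VAL = 0x0d

0: ✓ CMP  NZCV=0011
1: · SUBGE
2: · SUBEQ
3: ✓ CMP  NZCV=0000
4: · MOVEQ
5: ✓ ADDGE  r2←0x89
6: ✓ CMP  NZCV=1000
7: ✓ MOVMI  r3←0xe5
8: · SUBPL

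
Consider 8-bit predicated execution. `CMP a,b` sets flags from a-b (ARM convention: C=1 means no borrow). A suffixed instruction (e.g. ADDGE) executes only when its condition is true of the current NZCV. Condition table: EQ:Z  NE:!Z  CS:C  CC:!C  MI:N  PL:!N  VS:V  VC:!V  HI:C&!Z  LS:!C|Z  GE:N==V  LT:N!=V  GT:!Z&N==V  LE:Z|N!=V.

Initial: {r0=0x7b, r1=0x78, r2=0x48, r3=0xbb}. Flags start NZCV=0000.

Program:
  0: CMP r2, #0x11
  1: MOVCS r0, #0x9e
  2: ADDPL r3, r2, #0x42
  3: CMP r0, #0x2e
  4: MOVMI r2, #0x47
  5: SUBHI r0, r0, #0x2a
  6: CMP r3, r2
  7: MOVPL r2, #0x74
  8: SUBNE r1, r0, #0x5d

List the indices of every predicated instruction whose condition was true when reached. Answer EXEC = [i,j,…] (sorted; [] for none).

0: ✓ CMP  NZCV=0010
1: ✓ MOVCS  r0←0x9e
2: ✓ ADDPL  r3←0x8a
3: ✓ CMP  NZCV=0011
4: · MOVMI
5: ✓ SUBHI  r0←0x74
6: ✓ CMP  NZCV=0011
7: ✓ MOVPL  r2←0x74
8: ✓ SUBNE  r1←0x17

EXEC = [1,2,5,7,8]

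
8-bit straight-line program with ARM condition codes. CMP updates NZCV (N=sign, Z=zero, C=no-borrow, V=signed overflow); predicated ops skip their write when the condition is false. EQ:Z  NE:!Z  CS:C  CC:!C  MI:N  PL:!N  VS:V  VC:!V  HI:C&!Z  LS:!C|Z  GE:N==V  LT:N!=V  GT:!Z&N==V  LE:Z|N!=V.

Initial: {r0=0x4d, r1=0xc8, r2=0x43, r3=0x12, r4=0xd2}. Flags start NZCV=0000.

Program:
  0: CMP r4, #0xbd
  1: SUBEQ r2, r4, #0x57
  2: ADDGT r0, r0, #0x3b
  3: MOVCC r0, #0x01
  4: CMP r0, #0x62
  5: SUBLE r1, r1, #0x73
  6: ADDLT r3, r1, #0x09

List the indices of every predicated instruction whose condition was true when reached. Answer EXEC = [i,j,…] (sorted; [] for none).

0: ✓ CMP  NZCV=0010
1: · SUBEQ
2: ✓ ADDGT  r0←0x88
3: · MOVCC
4: ✓ CMP  NZCV=0011
5: ✓ SUBLE  r1←0x55
6: ✓ ADDLT  r3←0x5e

EXEC = [2,5,6]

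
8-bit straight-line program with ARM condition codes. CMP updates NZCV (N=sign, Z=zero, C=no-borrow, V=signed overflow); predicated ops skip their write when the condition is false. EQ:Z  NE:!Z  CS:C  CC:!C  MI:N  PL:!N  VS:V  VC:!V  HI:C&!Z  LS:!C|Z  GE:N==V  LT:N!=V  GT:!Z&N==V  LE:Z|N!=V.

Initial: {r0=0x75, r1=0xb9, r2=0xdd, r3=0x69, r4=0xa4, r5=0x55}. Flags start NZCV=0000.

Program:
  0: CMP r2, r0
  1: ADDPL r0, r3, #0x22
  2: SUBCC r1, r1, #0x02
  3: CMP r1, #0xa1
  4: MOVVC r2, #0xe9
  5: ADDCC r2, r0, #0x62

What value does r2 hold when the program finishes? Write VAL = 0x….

0: ✓ CMP  NZCV=0011
1: ✓ ADDPL  r0←0x8b
2: · SUBCC
3: ✓ CMP  NZCV=0010
4: ✓ MOVVC  r2←0xe9
5: · ADDCC

VAL = 0xe9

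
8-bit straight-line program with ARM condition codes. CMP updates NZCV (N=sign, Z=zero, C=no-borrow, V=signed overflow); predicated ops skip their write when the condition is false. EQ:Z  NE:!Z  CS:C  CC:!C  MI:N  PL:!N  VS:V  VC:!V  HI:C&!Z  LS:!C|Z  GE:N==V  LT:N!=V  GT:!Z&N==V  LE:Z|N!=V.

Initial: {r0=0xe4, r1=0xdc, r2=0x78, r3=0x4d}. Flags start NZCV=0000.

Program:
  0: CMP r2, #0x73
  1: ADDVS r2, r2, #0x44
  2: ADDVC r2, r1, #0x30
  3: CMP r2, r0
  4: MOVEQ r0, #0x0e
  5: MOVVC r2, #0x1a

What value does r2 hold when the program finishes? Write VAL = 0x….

[0] flags=0010 → (cmp)
[1] flags=0010 VS?F → skip
[2] flags=0010 VC?T → r2=0x0c
[3] flags=0000 → (cmp)
[4] flags=0000 EQ?F → skip
[5] flags=0000 VC?T → r2=0x1a

VAL = 0x1a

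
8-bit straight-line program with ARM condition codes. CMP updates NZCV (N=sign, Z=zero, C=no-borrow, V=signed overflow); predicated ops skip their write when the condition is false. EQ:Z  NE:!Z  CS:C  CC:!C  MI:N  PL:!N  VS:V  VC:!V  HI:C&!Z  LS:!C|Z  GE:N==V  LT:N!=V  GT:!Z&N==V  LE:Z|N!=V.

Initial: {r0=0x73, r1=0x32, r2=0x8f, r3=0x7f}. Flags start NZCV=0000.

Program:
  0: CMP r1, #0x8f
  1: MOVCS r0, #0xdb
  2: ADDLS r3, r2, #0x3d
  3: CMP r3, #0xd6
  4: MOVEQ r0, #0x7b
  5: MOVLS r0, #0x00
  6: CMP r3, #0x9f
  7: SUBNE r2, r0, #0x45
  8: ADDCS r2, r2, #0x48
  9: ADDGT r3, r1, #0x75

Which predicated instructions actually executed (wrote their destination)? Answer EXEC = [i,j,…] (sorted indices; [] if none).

0: ✓ CMP  NZCV=1001
1: · MOVCS
2: ✓ ADDLS  r3←0xcc
3: ✓ CMP  NZCV=1000
4: · MOVEQ
5: ✓ MOVLS  r0←0x00
6: ✓ CMP  NZCV=0010
7: ✓ SUBNE  r2←0xbb
8: ✓ ADDCS  r2←0x03
9: ✓ ADDGT  r3←0xa7

EXEC = [2,5,7,8,9]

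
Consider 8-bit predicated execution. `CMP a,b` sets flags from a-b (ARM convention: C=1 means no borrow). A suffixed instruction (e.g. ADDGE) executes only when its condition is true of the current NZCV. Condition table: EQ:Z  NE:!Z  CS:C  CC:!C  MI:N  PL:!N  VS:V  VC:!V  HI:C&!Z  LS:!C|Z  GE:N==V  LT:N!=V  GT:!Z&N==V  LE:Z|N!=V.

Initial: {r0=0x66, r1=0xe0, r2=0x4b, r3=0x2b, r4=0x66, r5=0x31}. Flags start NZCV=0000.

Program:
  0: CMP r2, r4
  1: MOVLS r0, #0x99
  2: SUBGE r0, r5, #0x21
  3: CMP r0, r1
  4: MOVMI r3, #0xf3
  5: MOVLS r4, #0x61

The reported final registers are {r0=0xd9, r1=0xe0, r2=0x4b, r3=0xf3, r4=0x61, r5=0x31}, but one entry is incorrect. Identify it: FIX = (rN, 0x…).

[0] flags=1000 → (cmp)
[1] flags=1000 LS?T → r0=0x99
[2] flags=1000 GE?F → skip
[3] flags=1000 → (cmp)
[4] flags=1000 MI?T → r3=0xf3
[5] flags=1000 LS?T → r4=0x61

FIX = (r0, 0x99)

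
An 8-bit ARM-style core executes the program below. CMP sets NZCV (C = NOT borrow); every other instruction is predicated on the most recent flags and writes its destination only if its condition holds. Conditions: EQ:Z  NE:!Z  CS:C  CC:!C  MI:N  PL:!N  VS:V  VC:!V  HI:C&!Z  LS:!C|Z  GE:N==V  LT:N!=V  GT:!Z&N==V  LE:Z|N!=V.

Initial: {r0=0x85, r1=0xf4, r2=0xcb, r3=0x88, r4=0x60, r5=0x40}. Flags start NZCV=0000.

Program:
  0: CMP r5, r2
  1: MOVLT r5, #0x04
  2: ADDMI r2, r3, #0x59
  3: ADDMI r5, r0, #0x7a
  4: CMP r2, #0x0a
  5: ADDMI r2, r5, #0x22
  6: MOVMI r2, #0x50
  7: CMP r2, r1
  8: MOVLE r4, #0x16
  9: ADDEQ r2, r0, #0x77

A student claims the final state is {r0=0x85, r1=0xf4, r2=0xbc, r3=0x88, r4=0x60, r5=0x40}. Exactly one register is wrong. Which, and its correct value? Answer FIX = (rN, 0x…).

0: ✓ CMP  NZCV=0000
1: · MOVLT
2: · ADDMI
3: · ADDMI
4: ✓ CMP  NZCV=1010
5: ✓ ADDMI  r2←0x62
6: ✓ MOVMI  r2←0x50
7: ✓ CMP  NZCV=0000
8: · MOVLE
9: · ADDEQ

FIX = (r2, 0x50)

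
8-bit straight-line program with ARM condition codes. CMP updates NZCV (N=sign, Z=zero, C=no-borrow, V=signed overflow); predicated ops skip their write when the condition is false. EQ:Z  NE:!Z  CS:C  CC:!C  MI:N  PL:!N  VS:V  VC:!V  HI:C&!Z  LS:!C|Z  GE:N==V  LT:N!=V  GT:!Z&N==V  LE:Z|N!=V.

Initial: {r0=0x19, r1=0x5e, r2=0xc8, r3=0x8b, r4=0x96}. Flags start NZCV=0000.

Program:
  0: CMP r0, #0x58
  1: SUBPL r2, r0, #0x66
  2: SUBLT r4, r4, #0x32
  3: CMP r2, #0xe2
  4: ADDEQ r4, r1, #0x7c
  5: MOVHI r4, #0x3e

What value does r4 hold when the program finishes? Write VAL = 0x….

VAL = 0x64

0: ✓ CMP  NZCV=1000
1: · SUBPL
2: ✓ SUBLT  r4←0x64
3: ✓ CMP  NZCV=1000
4: · ADDEQ
5: · MOVHI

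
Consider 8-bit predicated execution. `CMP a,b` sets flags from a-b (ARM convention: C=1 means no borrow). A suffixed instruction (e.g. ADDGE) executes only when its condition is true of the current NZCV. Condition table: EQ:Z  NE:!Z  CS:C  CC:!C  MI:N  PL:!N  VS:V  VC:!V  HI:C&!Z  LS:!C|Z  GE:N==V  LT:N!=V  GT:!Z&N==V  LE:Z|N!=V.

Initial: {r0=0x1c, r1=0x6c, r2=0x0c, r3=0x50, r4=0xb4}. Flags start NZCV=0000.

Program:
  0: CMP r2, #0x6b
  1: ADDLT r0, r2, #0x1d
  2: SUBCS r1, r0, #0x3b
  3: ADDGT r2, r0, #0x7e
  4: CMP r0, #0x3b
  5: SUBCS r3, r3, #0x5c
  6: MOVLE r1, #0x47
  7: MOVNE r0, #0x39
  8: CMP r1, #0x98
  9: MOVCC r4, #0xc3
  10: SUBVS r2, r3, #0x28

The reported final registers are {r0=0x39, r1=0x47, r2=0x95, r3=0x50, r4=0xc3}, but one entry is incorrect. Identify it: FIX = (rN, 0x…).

0: ✓ CMP  NZCV=1000
1: ✓ ADDLT  r0←0x29
2: · SUBCS
3: · ADDGT
4: ✓ CMP  NZCV=1000
5: · SUBCS
6: ✓ MOVLE  r1←0x47
7: ✓ MOVNE  r0←0x39
8: ✓ CMP  NZCV=1001
9: ✓ MOVCC  r4←0xc3
10: ✓ SUBVS  r2←0x28

FIX = (r2, 0x28)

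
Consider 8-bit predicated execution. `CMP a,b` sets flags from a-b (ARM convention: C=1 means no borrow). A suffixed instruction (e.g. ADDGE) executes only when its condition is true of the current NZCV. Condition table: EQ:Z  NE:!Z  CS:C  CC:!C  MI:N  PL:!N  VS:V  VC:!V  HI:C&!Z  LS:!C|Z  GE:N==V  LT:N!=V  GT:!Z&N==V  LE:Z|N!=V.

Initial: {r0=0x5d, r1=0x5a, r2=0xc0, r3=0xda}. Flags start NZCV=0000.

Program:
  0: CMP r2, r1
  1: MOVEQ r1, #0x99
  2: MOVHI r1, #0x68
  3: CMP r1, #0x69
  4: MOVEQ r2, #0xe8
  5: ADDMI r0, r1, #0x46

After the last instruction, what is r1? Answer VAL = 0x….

VAL = 0x68

[0] flags=0011 → (cmp)
[1] flags=0011 EQ?F → skip
[2] flags=0011 HI?T → r1=0x68
[3] flags=1000 → (cmp)
[4] flags=1000 EQ?F → skip
[5] flags=1000 MI?T → r0=0xae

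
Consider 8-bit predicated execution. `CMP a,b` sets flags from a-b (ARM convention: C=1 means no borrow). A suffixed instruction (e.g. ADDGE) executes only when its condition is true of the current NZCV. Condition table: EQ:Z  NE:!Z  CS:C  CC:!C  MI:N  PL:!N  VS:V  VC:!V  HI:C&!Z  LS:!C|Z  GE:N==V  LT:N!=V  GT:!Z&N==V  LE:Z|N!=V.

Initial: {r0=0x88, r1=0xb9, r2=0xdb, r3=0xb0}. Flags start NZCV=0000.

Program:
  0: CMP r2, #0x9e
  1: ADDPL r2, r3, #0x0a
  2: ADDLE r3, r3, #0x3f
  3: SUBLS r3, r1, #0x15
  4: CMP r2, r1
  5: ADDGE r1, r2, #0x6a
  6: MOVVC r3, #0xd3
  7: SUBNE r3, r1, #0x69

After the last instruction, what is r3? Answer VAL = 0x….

VAL = 0xbb

[0] flags=0010 → (cmp)
[1] flags=0010 PL?T → r2=0xba
[2] flags=0010 LE?F → skip
[3] flags=0010 LS?F → skip
[4] flags=0010 → (cmp)
[5] flags=0010 GE?T → r1=0x24
[6] flags=0010 VC?T → r3=0xd3
[7] flags=0010 NE?T → r3=0xbb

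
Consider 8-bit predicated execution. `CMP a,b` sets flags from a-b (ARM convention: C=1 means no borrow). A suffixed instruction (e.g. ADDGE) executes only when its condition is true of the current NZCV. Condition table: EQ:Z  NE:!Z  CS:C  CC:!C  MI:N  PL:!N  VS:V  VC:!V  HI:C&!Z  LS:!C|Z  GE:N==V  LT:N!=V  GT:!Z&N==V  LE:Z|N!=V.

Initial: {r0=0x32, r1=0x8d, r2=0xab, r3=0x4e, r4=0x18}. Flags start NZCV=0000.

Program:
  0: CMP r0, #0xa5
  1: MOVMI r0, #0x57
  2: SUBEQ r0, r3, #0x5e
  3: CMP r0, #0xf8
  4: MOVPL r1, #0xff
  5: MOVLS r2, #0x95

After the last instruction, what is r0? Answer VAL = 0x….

[0] flags=1001 → (cmp)
[1] flags=1001 MI?T → r0=0x57
[2] flags=1001 EQ?F → skip
[3] flags=0000 → (cmp)
[4] flags=0000 PL?T → r1=0xff
[5] flags=0000 LS?T → r2=0x95

VAL = 0x57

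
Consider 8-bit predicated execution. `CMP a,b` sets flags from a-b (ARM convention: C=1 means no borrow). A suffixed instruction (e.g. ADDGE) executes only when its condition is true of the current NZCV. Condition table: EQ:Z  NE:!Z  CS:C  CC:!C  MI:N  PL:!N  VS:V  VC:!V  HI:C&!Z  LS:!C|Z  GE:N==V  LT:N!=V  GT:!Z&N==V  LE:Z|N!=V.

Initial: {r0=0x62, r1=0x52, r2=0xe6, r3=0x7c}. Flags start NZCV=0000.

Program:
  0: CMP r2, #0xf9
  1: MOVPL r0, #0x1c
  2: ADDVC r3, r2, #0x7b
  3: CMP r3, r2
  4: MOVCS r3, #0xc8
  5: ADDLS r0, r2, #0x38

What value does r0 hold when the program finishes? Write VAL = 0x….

VAL = 0x1e

[0] flags=1000 → (cmp)
[1] flags=1000 PL?F → skip
[2] flags=1000 VC?T → r3=0x61
[3] flags=0000 → (cmp)
[4] flags=0000 CS?F → skip
[5] flags=0000 LS?T → r0=0x1e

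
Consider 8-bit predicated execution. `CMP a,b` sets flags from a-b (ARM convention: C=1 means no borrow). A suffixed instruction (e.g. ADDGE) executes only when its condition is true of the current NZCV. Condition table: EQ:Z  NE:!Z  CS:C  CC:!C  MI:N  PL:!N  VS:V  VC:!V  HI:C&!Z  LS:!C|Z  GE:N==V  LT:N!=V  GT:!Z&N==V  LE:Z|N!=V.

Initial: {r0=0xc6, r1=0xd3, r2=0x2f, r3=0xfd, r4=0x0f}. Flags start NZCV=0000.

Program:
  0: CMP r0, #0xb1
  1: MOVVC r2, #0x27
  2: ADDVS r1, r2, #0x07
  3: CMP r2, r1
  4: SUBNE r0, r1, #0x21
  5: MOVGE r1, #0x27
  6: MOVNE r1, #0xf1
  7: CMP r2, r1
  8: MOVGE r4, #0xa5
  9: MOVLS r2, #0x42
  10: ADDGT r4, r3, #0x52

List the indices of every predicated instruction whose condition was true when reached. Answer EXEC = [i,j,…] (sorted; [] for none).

EXEC = [1,4,5,6,8,9,10]

[0] flags=0010 → (cmp)
[1] flags=0010 VC?T → r2=0x27
[2] flags=0010 VS?F → skip
[3] flags=0000 → (cmp)
[4] flags=0000 NE?T → r0=0xb2
[5] flags=0000 GE?T → r1=0x27
[6] flags=0000 NE?T → r1=0xf1
[7] flags=0000 → (cmp)
[8] flags=0000 GE?T → r4=0xa5
[9] flags=0000 LS?T → r2=0x42
[10] flags=0000 GT?T → r4=0x4f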